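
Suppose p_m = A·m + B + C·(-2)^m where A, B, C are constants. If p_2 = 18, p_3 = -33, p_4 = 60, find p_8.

At m = 2, 3, 4: 2A + B + 4C = 18; 3A + B - 8C = -33; 4A + B + 16C = 60.
Subtracting the first from the second: A - 12C = -51.
Subtracting the second from the third: A + 24C = 93.
Solving: C = 4, A = -3, then B = 8.
Hence p_8 = -3·8 + 8 + 4·256 = 1008.

1008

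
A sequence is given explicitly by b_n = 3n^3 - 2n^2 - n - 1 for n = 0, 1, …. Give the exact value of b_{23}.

35419

b_{23} = 3·23^3 - 2·23^2 - 1·23 - 1 = 35419.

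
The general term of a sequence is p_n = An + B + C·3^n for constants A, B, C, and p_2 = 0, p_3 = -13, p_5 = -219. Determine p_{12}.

-531382

At n = 2, 3, 5: 2A + B + 9C = 0; 3A + B + 27C = -13; 5A + B + 243C = -219.
Subtracting the first from the second: A + 18C = -13.
Subtracting the second from the third: 2A + 216C = -206.
Solving: C = -1, A = 5, then B = -1.
So p_n = 5·n + (-1) + (-1)·3^n; at n=12 this is -531382.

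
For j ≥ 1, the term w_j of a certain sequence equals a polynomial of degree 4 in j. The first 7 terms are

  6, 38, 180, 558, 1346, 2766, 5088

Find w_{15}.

1st diffs: 32, 142, 378, 788, 1420, 2322.
2nd diffs: 110, 236, 410, 632, 902.
3rd diffs: 126, 174, 222, 270.
4th diffs: 48, 48, 48 (constant).
Newton forward-difference form: w_j = 6 + 32·C(j-1,1) + 110·C(j-1,2) + 126·C(j-1,3) + 48·C(j-1,4).
At j = 15: j-1 = 14, so w_{15} = 6 + 448 + 10010 + 45864 + 48048 = 104376.

104376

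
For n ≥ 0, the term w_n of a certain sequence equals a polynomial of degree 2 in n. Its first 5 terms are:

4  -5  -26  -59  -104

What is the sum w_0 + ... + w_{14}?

1st diffs: -9, -21, -33, -45.
2nd diffs: -12, -12, -12 (constant).
Newton forward-difference form: w_n = 4 + (-9)·C(n,1) + (-12)·C(n,2).
Continuing: …, -161, -230, -311, -404, …, w_{14} = -1214.
Summing n = 0..14 (15 terms) gives -6345.

-6345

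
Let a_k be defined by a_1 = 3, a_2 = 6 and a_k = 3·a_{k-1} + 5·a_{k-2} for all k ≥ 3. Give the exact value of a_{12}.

Applying the relation repeatedly:
a_3 = 33, a_4 = 129, a_5 = 552, a_6 = 2301, a_7 = 9663, a_8 = 40494, a_9 = 169797, a_{10} = 711861, a_{11} = 2984568, a_{12} = 12513009.

12513009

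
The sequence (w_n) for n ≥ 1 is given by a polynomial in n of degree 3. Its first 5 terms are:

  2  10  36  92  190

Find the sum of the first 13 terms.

14378

1st diffs: 8, 26, 56, 98.
2nd diffs: 18, 30, 42.
3rd diffs: 12, 12 (constant).
Newton forward-difference form: w_n = 2 + 8·C(n-1,1) + 18·C(n-1,2) + 12·C(n-1,3).
Continuing: …, 342, 560, 856, 1242, …, w_{13} = 3926.
Summing n = 1..13 (13 terms) gives 14378.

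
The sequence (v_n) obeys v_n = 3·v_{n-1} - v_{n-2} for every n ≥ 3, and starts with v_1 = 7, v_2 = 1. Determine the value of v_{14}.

Iterate the recurrence:
v_3 = -4; v_4 = -13; v_5 = -35; …; v_{11} = -11323; v_{12} = -29644; v_{13} = -77609; v_{14} = -203183.

-203183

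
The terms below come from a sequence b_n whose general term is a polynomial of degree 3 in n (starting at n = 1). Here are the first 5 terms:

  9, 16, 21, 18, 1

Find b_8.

1st diffs: 7, 5, -3, -17.
2nd diffs: -2, -8, -14.
3rd diffs: -6, -6 (constant).
So b_n = -n^3 + 5n^2 - n + 6.
Evaluating at n = 8 gives b_8 = -194.

-194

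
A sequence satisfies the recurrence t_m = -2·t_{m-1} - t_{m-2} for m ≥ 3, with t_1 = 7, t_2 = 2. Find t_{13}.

-101

Compute successive terms:
t_3 = -11; t_4 = 20; t_5 = -29; …; t_{10} = 74; t_{11} = -83; t_{12} = 92; t_{13} = -101.
(Characteristic roots are -1 and -1.)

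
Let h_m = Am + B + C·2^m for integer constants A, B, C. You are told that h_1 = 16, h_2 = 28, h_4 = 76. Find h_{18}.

Plug in m = 1, 2, 4: A + B + 2C = 16; 2A + B + 4C = 28; 4A + B + 16C = 76.
Subtracting the first from the second: A + 2C = 12.
Subtracting the second from the third: 2A + 12C = 48.
Solving: C = 3, A = 6, then B = 4.
So h_m = 6·m + 4 + 3·2^m; at m=18 this is 786544.

786544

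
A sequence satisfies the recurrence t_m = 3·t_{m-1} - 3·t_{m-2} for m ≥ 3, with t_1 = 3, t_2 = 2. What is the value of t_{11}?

972

Applying the relation repeatedly:
t_3 = -3, t_4 = -15, t_5 = -36, t_6 = -63, t_7 = -81, t_8 = -54, t_9 = 81, t_{10} = 405, t_{11} = 972.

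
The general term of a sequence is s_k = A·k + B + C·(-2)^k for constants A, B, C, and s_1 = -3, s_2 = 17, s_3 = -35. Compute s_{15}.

-131123

Plug in k = 1, 2, 3: A + B - 2C = -3; 2A + B + 4C = 17; 3A + B - 8C = -35.
Subtracting the first from the second: A + 6C = 20.
Subtracting the second from the third: A - 12C = -52.
Solving: C = 4, A = -4, then B = 9.
Hence s_{15} = -4·15 + 9 + 4·(-32768) = -131123.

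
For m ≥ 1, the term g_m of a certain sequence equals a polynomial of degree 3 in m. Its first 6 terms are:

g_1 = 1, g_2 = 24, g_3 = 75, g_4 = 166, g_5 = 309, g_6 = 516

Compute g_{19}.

1st diffs: 23, 51, 91, 143, 207.
2nd diffs: 28, 40, 52, 64.
3rd diffs: 12, 12, 12 (constant).
Newton forward-difference form: g_m = 1 + 23·C(m-1,1) + 28·C(m-1,2) + 12·C(m-1,3).
At m = 19: m-1 = 18, so g_{19} = 1 + 414 + 4284 + 9792 = 14491.

14491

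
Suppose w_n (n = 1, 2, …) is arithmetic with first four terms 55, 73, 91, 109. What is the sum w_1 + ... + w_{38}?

Common difference d = 18.
w_n = 55 + (n - 1)·18.
w_{38} = 721; S = 38·(55 + 721)/2 = 14744.

14744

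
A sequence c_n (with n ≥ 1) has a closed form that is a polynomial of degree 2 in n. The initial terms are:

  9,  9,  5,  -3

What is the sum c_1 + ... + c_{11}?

-561

1st diffs: 0, -4, -8.
2nd diffs: -4, -4 (constant).
Newton forward-difference form: c_n = 9 + (-4)·C(n-1,2).
Continuing: …, -15, -31, -51, -75, …, c_{11} = -171.
Summing n = 1..11 (11 terms) gives -561.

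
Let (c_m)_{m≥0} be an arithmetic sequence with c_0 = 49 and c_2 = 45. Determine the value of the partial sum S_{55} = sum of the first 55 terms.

-275

Common difference d = (45 - 49) / (2 - 0) = -2.
c_m = 49 + (m - 0)·(-2).
c_{54} = -59; S = 55·(49 + (-59))/2 = -275.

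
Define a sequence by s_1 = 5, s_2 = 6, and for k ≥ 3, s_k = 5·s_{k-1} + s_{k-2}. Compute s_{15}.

Compute successive terms:
s_3 = 35, s_4 = 181, s_5 = 940, …, s_{12} = 95677381, s_{13} = 496812685, s_{14} = 2579740806, s_{15} = 13395516715.

13395516715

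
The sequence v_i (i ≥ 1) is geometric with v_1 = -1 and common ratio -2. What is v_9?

v_i = (-1)·(-2)^(i-1).
v_9 = (-1)·(-2)^8 = -256.

-256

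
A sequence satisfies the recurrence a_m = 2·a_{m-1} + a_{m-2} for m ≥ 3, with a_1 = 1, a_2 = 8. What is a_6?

244

Applying the relation repeatedly:
a_3 = 17, a_4 = 42, a_5 = 101, a_6 = 244.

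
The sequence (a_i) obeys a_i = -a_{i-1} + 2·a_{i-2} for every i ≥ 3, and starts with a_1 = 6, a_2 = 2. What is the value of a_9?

Applying the relation repeatedly:
a_3 = 10  a_4 = -6  a_5 = 26  a_6 = -38  a_7 = 90  a_8 = -166  a_9 = 346.
(Characteristic roots are 1 and -2.)

346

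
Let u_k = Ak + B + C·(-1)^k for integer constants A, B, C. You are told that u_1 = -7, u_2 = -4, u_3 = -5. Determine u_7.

-1

At k = 1, 2, 3: A + B - C = -7; 2A + B + C = -4; 3A + B - C = -5.
Subtracting the first from the second: A + 2C = 3.
Subtracting the second from the third: A - 2C = -1.
Solving: C = 1, A = 1, then B = -7.
So u_k = 1·k + (-7) + 1·(-1)^k; at k=7 this is -1.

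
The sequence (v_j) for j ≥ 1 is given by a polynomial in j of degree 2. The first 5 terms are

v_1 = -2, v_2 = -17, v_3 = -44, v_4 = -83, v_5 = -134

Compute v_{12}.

1st diffs: -15, -27, -39, -51.
2nd diffs: -12, -12, -12 (constant).
Newton forward-difference form: v_j = -2 + (-15)·C(j-1,1) + (-12)·C(j-1,2).
At j = 12: j-1 = 11, so v_{12} = -2 - 165 - 660 = -827.

-827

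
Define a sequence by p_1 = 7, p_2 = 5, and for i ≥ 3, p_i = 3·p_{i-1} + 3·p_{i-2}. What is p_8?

25893

Applying the relation repeatedly:
p_3 = 36; p_4 = 123; p_5 = 477; p_6 = 1800; p_7 = 6831; p_8 = 25893.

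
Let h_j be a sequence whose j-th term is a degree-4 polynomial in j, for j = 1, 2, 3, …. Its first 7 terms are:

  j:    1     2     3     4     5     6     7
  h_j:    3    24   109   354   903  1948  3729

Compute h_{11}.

1st diffs: 21, 85, 245, 549, 1045, 1781.
2nd diffs: 64, 160, 304, 496, 736.
3rd diffs: 96, 144, 192, 240.
4th diffs: 48, 48, 48 (constant).
So h_j = 2j^4 - 4j^3 + 6j^2 + j - 2.
Evaluating at j = 11 gives h_{11} = 24693.

24693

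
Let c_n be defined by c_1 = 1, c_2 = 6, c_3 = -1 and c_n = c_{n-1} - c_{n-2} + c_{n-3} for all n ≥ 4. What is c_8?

Iterate the recurrence:
c_4 = -6  c_5 = 1  c_6 = 6  c_7 = -1  c_8 = -6.

-6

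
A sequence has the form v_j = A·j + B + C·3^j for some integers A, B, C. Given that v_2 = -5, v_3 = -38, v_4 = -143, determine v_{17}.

At j = 2, 3, 4: 2A + B + 9C = -5; 3A + B + 27C = -38; 4A + B + 81C = -143.
Subtracting the first from the second: A + 18C = -33.
Subtracting the second from the third: A + 54C = -105.
Solving: C = -2, A = 3, then B = 7.
Therefore v_{17} = 51 + 7 + (-2)·129140163 = -258280268.

-258280268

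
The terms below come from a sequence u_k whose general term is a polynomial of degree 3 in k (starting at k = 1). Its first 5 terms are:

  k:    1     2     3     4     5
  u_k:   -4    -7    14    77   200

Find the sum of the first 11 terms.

9691

1st diffs: -3, 21, 63, 123.
2nd diffs: 24, 42, 60.
3rd diffs: 18, 18 (constant).
Newton forward-difference form: u_k = -4 + (-3)·C(k-1,1) + 24·C(k-1,2) + 18·C(k-1,3).
Continuing: …, 401, 698, 1109, 1652, …, u_{11} = 3206.
Summing k = 1..11 (11 terms) gives 9691.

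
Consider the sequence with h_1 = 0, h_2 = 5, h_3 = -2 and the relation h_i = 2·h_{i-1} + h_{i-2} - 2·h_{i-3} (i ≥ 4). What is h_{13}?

Compute successive terms:
h_4 = 1;  h_5 = -10;  h_6 = -15;  h_7 = -42;  h_8 = -79;  h_9 = -170;  h_{10} = -335;  h_{11} = -682;  h_{12} = -1359;  h_{13} = -2730.

-2730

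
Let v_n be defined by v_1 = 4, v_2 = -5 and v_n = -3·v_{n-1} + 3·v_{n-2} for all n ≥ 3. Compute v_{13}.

Step forward from the initial values:
v_3 = 27  v_4 = -96  v_5 = 369  …  v_{10} = -288360  v_{11} = 1093257  v_{12} = -4144851  v_{13} = 15714324.

15714324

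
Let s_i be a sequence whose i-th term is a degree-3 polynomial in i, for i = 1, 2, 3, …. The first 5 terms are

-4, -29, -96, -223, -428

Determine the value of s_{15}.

1st diffs: -25, -67, -127, -205.
2nd diffs: -42, -60, -78.
3rd diffs: -18, -18 (constant).
Newton forward-difference form: s_i = -4 + (-25)·C(i-1,1) + (-42)·C(i-1,2) + (-18)·C(i-1,3).
At i = 15: i-1 = 14, so s_{15} = -4 - 350 - 3822 - 6552 = -10728.

-10728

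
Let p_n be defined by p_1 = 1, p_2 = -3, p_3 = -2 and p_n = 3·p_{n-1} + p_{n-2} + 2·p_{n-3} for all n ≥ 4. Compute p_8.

Iterate the recurrence:
p_4 = -7, p_5 = -29, p_6 = -98, p_7 = -337, p_8 = -1167.

-1167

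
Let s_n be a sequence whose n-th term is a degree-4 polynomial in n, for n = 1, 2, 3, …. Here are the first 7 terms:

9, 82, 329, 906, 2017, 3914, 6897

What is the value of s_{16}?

155874

1st diffs: 73, 247, 577, 1111, 1897, 2983.
2nd diffs: 174, 330, 534, 786, 1086.
3rd diffs: 156, 204, 252, 300.
4th diffs: 48, 48, 48 (constant).
Newton forward-difference form: s_n = 9 + 73·C(n-1,1) + 174·C(n-1,2) + 156·C(n-1,3) + 48·C(n-1,4).
At n = 16: n-1 = 15, so s_{16} = 9 + 1095 + 18270 + 70980 + 65520 = 155874.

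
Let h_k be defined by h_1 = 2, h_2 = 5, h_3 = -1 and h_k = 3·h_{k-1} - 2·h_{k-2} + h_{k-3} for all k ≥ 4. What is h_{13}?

Step forward from the initial values:
h_4 = -11; h_5 = -26; h_6 = -57; h_7 = -130; h_8 = -302; h_9 = -703; h_{10} = -1635; h_{11} = -3801; h_{12} = -8836; h_{13} = -20541.

-20541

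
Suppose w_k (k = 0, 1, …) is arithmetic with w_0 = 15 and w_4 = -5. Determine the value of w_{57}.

-270

Common difference d = (-5 - 15) / (4 - 0) = -5.
w_k = 15 + (k - 0)·(-5).
w_{57} = 15 + 57·(-5) = -270.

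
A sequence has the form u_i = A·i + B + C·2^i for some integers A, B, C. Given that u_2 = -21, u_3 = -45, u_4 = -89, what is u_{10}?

At i = 2, 3, 4: 2A + B + 4C = -21; 3A + B + 8C = -45; 4A + B + 16C = -89.
Subtracting the first from the second: A + 4C = -24.
Subtracting the second from the third: A + 8C = -44.
Solving: C = -5, A = -4, then B = 7.
So u_i = -4·i + 7 + (-5)·2^i; at i=10 this is -5153.

-5153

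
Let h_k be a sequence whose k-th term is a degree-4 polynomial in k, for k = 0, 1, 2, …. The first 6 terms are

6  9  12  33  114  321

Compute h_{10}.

7236

1st diffs: 3, 3, 21, 81, 207.
2nd diffs: 0, 18, 60, 126.
3rd diffs: 18, 42, 66.
4th diffs: 24, 24 (constant).
Newton forward-difference form: h_k = 6 + 3·C(k,1) + 18·C(k,3) + 24·C(k,4).
At k = 10: k = 10, so h_{10} = 6 + 30 + 2160 + 5040 = 7236.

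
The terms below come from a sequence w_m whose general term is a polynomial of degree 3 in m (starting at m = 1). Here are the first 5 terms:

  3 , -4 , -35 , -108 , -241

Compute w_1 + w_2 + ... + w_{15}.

1st diffs: -7, -31, -73, -133.
2nd diffs: -24, -42, -60.
3rd diffs: -18, -18 (constant).
Newton forward-difference form: w_m = 3 + (-7)·C(m-1,1) + (-24)·C(m-1,2) + (-18)·C(m-1,3).
Continuing: …, -452, -759, -1180, -1733, …, w_{15} = -8831.
Summing m = 1..15 (15 terms) gives -36180.

-36180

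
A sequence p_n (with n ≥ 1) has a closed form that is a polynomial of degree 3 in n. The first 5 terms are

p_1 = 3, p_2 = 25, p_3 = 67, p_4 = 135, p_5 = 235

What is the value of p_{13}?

1st diffs: 22, 42, 68, 100.
2nd diffs: 20, 26, 32.
3rd diffs: 6, 6 (constant).
Newton forward-difference form: p_n = 3 + 22·C(n-1,1) + 20·C(n-1,2) + 6·C(n-1,3).
At n = 13: n-1 = 12, so p_{13} = 3 + 264 + 1320 + 1320 = 2907.

2907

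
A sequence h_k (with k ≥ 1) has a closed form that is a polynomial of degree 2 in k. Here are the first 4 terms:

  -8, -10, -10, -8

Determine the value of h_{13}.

1st diffs: -2, 0, 2.
2nd diffs: 2, 2 (constant).
So h_k = k^2 - 5k - 4.
Evaluating at k = 13 gives h_{13} = 100.

100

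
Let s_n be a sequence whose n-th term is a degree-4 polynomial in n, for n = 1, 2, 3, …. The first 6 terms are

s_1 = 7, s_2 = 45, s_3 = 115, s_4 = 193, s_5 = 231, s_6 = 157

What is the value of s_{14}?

1st diffs: 38, 70, 78, 38, -74.
2nd diffs: 32, 8, -40, -112.
3rd diffs: -24, -48, -72.
4th diffs: -24, -24 (constant).
So s_n = -n^4 + 6n^3 + 5n^2 - 4n + 1.
Evaluating at n = 14 gives s_{14} = -21027.

-21027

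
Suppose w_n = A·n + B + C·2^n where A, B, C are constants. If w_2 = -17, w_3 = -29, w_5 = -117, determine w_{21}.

-8388533

Plug in n = 2, 3, 5: 2A + B + 4C = -17; 3A + B + 8C = -29; 5A + B + 32C = -117.
Subtracting the first from the second: A + 4C = -12.
Subtracting the second from the third: 2A + 24C = -88.
Solving: C = -4, A = 4, then B = -9.
Therefore w_{21} = 84 + (-9) + (-4)·2097152 = -8388533.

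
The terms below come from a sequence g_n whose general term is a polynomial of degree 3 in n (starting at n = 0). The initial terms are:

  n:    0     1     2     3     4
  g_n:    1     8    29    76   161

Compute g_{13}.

1st diffs: 7, 21, 47, 85.
2nd diffs: 14, 26, 38.
3rd diffs: 12, 12 (constant).
So g_n = 2n^3 + n^2 + 4n + 1.
Evaluating at n = 13 gives g_{13} = 4616.

4616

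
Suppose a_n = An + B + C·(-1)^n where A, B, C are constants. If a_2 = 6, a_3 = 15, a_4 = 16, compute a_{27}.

Write the equations: 2A + B + C = 6; 3A + B - C = 15; 4A + B + C = 16.
Subtracting the first from the second: A - 2C = 9.
Subtracting the second from the third: A + 2C = 1.
Solving: C = -2, A = 5, then B = -2.
Therefore a_{27} = 135 + (-2) + (-2)·(-1) = 135.

135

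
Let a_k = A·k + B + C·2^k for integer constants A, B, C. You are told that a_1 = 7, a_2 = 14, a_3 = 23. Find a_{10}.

At k = 1, 2, 3: A + B + 2C = 7; 2A + B + 4C = 14; 3A + B + 8C = 23.
Subtracting the first from the second: A + 2C = 7.
Subtracting the second from the third: A + 4C = 9.
Solving: C = 1, A = 5, then B = 0.
So a_k = 5·k + 0 + 1·2^k; at k=10 this is 1074.

1074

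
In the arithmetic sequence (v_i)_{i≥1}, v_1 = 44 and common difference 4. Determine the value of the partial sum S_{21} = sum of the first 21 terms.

1764

v_i = 44 + (i - 1)·4.
v_{21} = 124; S = 21·(44 + 124)/2 = 1764.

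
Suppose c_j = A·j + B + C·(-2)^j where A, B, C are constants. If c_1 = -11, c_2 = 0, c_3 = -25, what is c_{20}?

Write the equations: A + B - 2C = -11; 2A + B + 4C = 0; 3A + B - 8C = -25.
Subtracting the first from the second: A + 6C = 11.
Subtracting the second from the third: A - 12C = -25.
Solving: C = 2, A = -1, then B = -6.
Hence c_{20} = -1·20 + (-6) + 2·1048576 = 2097126.

2097126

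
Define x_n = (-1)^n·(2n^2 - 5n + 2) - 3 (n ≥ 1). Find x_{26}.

1221

(-1)^26 = 1; 2n^2 - 5n + 2 at n=26 is 1224; so x_{26} = 1221.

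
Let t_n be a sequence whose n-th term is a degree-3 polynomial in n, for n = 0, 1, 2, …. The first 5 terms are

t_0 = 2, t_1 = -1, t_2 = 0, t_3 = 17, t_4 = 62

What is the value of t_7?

1st diffs: -3, 1, 17, 45.
2nd diffs: 4, 16, 28.
3rd diffs: 12, 12 (constant).
So t_n = 2n^3 - 4n^2 - n + 2.
Evaluating at n = 7 gives t_7 = 485.

485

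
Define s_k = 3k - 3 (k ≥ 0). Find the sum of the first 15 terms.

Over k = 0..14: Σk = 105.
Total = (3)·105 + (-3)·15 = 270.

270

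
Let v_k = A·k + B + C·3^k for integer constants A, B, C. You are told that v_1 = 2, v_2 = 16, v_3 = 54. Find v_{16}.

86093468

The three given values yield: A + B + 3C = 2; 2A + B + 9C = 16; 3A + B + 27C = 54.
Subtracting the first from the second: A + 6C = 14.
Subtracting the second from the third: A + 18C = 38.
Solving: C = 2, A = 2, then B = -6.
Therefore v_{16} = 32 + (-6) + 2·43046721 = 86093468.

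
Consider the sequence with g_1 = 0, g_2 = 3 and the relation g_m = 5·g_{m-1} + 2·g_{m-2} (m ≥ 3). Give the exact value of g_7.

Iterate the recurrence:
g_3 = 15, g_4 = 81, g_5 = 435, g_6 = 2337, g_7 = 12555.

12555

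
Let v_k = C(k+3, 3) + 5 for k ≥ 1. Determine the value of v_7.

125

C(10, 3) = 120, so v_7 = 125.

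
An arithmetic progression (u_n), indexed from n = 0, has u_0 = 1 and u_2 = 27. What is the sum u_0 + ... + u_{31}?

Common difference d = (27 - 1) / (2 - 0) = 13.
u_n = 1 + (n - 0)·13.
u_{31} = 404; S = 32·(1 + 404)/2 = 6480.

6480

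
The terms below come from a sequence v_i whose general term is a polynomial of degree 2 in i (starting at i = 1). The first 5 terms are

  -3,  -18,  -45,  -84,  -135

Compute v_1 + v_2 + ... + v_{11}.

1st diffs: -15, -27, -39, -51.
2nd diffs: -12, -12, -12 (constant).
Newton forward-difference form: v_i = -3 + (-15)·C(i-1,1) + (-12)·C(i-1,2).
Continuing: …, -198, -273, -360, -459, …, v_{11} = -693.
Summing i = 1..11 (11 terms) gives -2838.

-2838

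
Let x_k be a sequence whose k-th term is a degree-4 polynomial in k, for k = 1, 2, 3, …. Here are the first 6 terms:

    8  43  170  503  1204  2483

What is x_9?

1st diffs: 35, 127, 333, 701, 1279.
2nd diffs: 92, 206, 368, 578.
3rd diffs: 114, 162, 210.
4th diffs: 48, 48 (constant).
Newton forward-difference form: x_k = 8 + 35·C(k-1,1) + 92·C(k-1,2) + 114·C(k-1,3) + 48·C(k-1,4).
At k = 9: k-1 = 8, so x_9 = 8 + 280 + 2576 + 6384 + 3360 = 12608.

12608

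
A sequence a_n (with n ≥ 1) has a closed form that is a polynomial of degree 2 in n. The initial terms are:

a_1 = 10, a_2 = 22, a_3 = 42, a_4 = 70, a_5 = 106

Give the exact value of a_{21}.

1770

1st diffs: 12, 20, 28, 36.
2nd diffs: 8, 8, 8 (constant).
Newton forward-difference form: a_n = 10 + 12·C(n-1,1) + 8·C(n-1,2).
At n = 21: n-1 = 20, so a_{21} = 10 + 240 + 1520 = 1770.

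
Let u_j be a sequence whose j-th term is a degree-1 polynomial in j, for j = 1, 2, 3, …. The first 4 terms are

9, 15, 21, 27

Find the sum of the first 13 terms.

585

1st diffs: 6, 6, 6 (constant).
So u_j = 6j + 3.
Continuing: …, 33, 39, 45, 51, …, u_{13} = 81.
Summing j = 1..13 (13 terms) gives 585.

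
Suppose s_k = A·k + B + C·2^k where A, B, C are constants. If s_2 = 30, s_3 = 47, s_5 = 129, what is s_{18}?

786530

Write the equations: 2A + B + 4C = 30; 3A + B + 8C = 47; 5A + B + 32C = 129.
Subtracting the first from the second: A + 4C = 17.
Subtracting the second from the third: 2A + 24C = 82.
Solving: C = 3, A = 5, then B = 8.
Therefore s_{18} = 90 + 8 + 3·262144 = 786530.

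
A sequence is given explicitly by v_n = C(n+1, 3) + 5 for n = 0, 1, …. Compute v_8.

89

C(9, 3) = 84, so v_8 = 89.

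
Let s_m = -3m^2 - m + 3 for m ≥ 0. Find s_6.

-111

s_6 = -3·6^2 - 1·6 + 3 = -111.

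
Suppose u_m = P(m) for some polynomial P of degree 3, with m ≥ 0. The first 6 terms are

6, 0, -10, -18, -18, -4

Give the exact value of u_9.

1st diffs: -6, -10, -8, 0, 14.
2nd diffs: -4, 2, 8, 14.
3rd diffs: 6, 6, 6 (constant).
Newton forward-difference form: u_m = 6 + (-6)·C(m,1) + (-4)·C(m,2) + 6·C(m,3).
At m = 9: m = 9, so u_9 = 6 - 54 - 144 + 504 = 312.

312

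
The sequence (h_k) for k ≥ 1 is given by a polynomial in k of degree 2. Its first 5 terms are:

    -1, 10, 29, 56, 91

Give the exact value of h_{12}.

560

1st diffs: 11, 19, 27, 35.
2nd diffs: 8, 8, 8 (constant).
So h_k = 4k^2 - k - 4.
Evaluating at k = 12 gives h_{12} = 560.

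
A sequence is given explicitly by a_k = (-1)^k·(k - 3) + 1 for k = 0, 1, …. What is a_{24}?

(-1)^24 = 1; k - 3 at k=24 is 21; so a_{24} = 22.

22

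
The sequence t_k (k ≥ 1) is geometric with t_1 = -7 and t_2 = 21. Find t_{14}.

Common ratio r = -3.
t_k = (-7)·(-3)^(k-1).
t_{14} = (-7)·(-3)^13 = 11160261.

11160261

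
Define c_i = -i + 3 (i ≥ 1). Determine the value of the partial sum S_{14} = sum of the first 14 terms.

Over i = 1..14: Σi = 105.
Total = (-1)·105 + (3)·14 = -63.

-63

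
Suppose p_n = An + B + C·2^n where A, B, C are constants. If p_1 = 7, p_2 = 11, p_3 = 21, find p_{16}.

196579

At n = 1, 2, 3: A + B + 2C = 7; 2A + B + 4C = 11; 3A + B + 8C = 21.
Subtracting the first from the second: A + 2C = 4.
Subtracting the second from the third: A + 4C = 10.
Solving: C = 3, A = -2, then B = 3.
Hence p_{16} = -2·16 + 3 + 3·65536 = 196579.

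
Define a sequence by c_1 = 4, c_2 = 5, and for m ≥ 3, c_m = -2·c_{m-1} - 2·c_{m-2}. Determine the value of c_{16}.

Step forward from the initial values:
c_3 = -18; c_4 = 26; c_5 = -16; …; c_{13} = -256; c_{14} = -320; c_{15} = 1152; c_{16} = -1664.

-1664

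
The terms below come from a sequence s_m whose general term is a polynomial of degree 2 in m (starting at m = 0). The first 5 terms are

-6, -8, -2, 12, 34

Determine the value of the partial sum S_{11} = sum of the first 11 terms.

1st diffs: -2, 6, 14, 22.
2nd diffs: 8, 8, 8 (constant).
Newton forward-difference form: s_m = -6 + (-2)·C(m,1) + 8·C(m,2).
Continuing: …, 64, 102, 148, 202, …, s_{10} = 334.
Summing m = 0..10 (11 terms) gives 1144.

1144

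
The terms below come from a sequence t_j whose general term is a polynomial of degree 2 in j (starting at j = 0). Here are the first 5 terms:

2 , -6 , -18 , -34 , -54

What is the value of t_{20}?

1st diffs: -8, -12, -16, -20.
2nd diffs: -4, -4, -4 (constant).
Newton forward-difference form: t_j = 2 + (-8)·C(j,1) + (-4)·C(j,2).
At j = 20: j = 20, so t_{20} = 2 - 160 - 760 = -918.

-918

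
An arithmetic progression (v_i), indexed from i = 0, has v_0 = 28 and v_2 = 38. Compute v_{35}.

203

Common difference d = (38 - 28) / (2 - 0) = 5.
v_i = 28 + (i - 0)·5.
v_{35} = 28 + 35·5 = 203.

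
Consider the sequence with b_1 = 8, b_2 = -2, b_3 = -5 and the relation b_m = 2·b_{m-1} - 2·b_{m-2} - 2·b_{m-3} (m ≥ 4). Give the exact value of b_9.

340

Step forward from the initial values:
b_4 = -22, b_5 = -30, b_6 = -6, b_7 = 92, b_8 = 256, b_9 = 340.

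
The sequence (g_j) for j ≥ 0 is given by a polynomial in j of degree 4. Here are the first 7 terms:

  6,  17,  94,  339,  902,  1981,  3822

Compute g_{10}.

1st diffs: 11, 77, 245, 563, 1079, 1841.
2nd diffs: 66, 168, 318, 516, 762.
3rd diffs: 102, 150, 198, 246.
4th diffs: 48, 48, 48 (constant).
Newton forward-difference form: g_j = 6 + 11·C(j,1) + 66·C(j,2) + 102·C(j,3) + 48·C(j,4).
At j = 10: j = 10, so g_{10} = 6 + 110 + 2970 + 12240 + 10080 = 25406.

25406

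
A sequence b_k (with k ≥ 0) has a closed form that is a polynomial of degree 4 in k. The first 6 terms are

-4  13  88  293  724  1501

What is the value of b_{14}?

55744

1st diffs: 17, 75, 205, 431, 777.
2nd diffs: 58, 130, 226, 346.
3rd diffs: 72, 96, 120.
4th diffs: 24, 24 (constant).
Newton forward-difference form: b_k = -4 + 17·C(k,1) + 58·C(k,2) + 72·C(k,3) + 24·C(k,4).
At k = 14: k = 14, so b_{14} = -4 + 238 + 5278 + 26208 + 24024 = 55744.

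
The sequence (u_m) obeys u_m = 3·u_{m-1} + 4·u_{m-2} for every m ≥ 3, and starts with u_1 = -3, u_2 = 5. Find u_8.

Applying the relation repeatedly:
u_3 = 3, u_4 = 29, u_5 = 99, u_6 = 413, u_7 = 1635, u_8 = 6557.
(Characteristic roots are 4 and -1.)

6557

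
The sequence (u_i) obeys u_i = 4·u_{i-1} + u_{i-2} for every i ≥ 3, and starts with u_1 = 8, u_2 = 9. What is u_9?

Applying the relation repeatedly:
u_3 = 44;  u_4 = 185;  u_5 = 784;  u_6 = 3321;  u_7 = 14068;  u_8 = 59593;  u_9 = 252440.

252440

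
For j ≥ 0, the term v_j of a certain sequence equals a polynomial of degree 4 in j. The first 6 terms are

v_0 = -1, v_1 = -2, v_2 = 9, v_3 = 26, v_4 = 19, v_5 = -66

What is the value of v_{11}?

1st diffs: -1, 11, 17, -7, -85.
2nd diffs: 12, 6, -24, -78.
3rd diffs: -6, -30, -54.
4th diffs: -24, -24 (constant).
Newton forward-difference form: v_j = -1 + (-1)·C(j,1) + 12·C(j,2) + (-6)·C(j,3) + (-24)·C(j,4).
At j = 11: j = 11, so v_{11} = -1 - 11 + 660 - 990 - 7920 = -8262.

-8262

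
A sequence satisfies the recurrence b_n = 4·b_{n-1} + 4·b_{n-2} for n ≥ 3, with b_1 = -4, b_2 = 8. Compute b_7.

10496

Step forward from the initial values:
b_3 = 16; b_4 = 96; b_5 = 448; b_6 = 2176; b_7 = 10496.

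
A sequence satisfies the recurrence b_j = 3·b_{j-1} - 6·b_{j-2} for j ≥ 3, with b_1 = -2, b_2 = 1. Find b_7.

Step forward from the initial values:
b_3 = 15; b_4 = 39; b_5 = 27; b_6 = -153; b_7 = -621.

-621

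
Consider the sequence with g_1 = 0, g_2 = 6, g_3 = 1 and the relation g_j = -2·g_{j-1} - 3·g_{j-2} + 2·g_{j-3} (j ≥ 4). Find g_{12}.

Iterate the recurrence:
g_4 = -20;  g_5 = 49;  g_6 = -36;  g_7 = -115;  g_8 = 436;  g_9 = -599;  g_{10} = -340;  g_{11} = 3349;  g_{12} = -6876.

-6876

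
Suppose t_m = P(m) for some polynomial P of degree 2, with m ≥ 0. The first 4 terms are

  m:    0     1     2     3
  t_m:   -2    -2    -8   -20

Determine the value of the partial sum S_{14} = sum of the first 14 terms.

1st diffs: 0, -6, -12.
2nd diffs: -6, -6 (constant).
So t_m = -3m^2 + 3m - 2.
Continuing: …, -38, -62, -92, -128, …, t_{13} = -470.
Summing m = 0..13 (14 terms) gives -2212.

-2212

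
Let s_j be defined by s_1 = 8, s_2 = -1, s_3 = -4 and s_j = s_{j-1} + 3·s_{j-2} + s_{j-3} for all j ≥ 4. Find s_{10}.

Applying the relation repeatedly:
s_4 = 1, s_5 = -12, s_6 = -13, s_7 = -48, s_8 = -99, s_9 = -256, s_{10} = -601.

-601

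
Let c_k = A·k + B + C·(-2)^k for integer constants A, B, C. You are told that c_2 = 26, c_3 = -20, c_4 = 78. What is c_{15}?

-131036

At k = 2, 3, 4: 2A + B + 4C = 26; 3A + B - 8C = -20; 4A + B + 16C = 78.
Subtracting the first from the second: A - 12C = -46.
Subtracting the second from the third: A + 24C = 98.
Solving: C = 4, A = 2, then B = 6.
Hence c_{15} = 2·15 + 6 + 4·(-32768) = -131036.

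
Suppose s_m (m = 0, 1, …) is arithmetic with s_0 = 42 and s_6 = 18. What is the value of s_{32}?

-86

Common difference d = (18 - 42) / (6 - 0) = -4.
s_m = 42 + (m - 0)·(-4).
s_{32} = 42 + 32·(-4) = -86.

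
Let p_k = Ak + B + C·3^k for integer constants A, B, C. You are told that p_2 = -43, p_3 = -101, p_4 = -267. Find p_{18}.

At k = 2, 3, 4: 2A + B + 9C = -43; 3A + B + 27C = -101; 4A + B + 81C = -267.
Subtracting the first from the second: A + 18C = -58.
Subtracting the second from the third: A + 54C = -166.
Solving: C = -3, A = -4, then B = -8.
Hence p_{18} = -4·18 + (-8) + (-3)·387420489 = -1162261547.

-1162261547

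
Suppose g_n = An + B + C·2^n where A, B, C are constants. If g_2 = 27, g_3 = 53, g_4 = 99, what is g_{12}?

20547

Write the equations: 2A + B + 4C = 27; 3A + B + 8C = 53; 4A + B + 16C = 99.
Subtracting the first from the second: A + 4C = 26.
Subtracting the second from the third: A + 8C = 46.
Solving: C = 5, A = 6, then B = -5.
Hence g_{12} = 6·12 + (-5) + 5·4096 = 20547.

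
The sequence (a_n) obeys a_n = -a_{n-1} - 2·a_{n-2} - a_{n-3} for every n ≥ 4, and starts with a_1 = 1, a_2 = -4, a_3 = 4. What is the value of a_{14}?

86

Compute successive terms:
a_4 = 3, a_5 = -7, a_6 = -3, …, a_{11} = 37, a_{12} = -37, a_{13} = -49, a_{14} = 86.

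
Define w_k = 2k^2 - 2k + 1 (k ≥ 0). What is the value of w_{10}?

181

w_{10} = 2·10^2 - 2·10 + 1 = 181.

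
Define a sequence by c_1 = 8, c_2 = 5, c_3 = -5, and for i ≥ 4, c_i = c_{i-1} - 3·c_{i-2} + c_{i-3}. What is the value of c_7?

Step forward from the initial values:
c_4 = -12  c_5 = 8  c_6 = 39  c_7 = 3.

3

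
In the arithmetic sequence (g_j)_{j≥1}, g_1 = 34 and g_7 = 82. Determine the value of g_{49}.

418

Common difference d = (82 - 34) / (7 - 1) = 8.
g_j = 34 + (j - 1)·8.
g_{49} = 34 + 48·8 = 418.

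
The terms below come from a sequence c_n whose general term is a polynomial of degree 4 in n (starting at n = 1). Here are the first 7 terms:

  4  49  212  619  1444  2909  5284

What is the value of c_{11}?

30964

1st diffs: 45, 163, 407, 825, 1465, 2375.
2nd diffs: 118, 244, 418, 640, 910.
3rd diffs: 126, 174, 222, 270.
4th diffs: 48, 48, 48 (constant).
Newton forward-difference form: c_n = 4 + 45·C(n-1,1) + 118·C(n-1,2) + 126·C(n-1,3) + 48·C(n-1,4).
At n = 11: n-1 = 10, so c_{11} = 4 + 450 + 5310 + 15120 + 10080 = 30964.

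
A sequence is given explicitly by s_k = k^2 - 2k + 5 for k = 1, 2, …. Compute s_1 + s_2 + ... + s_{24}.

4420

Over k = 1..24: Σk = 300, Σk² = 4900.
Total = (1)·4900 + (-2)·300 + (5)·24 = 4420.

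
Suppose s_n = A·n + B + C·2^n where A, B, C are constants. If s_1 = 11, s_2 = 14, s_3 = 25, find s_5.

111

At n = 1, 2, 3: A + B + 2C = 11; 2A + B + 4C = 14; 3A + B + 8C = 25.
Subtracting the first from the second: A + 2C = 3.
Subtracting the second from the third: A + 4C = 11.
Solving: C = 4, A = -5, then B = 8.
Therefore s_5 = -25 + 8 + 4·32 = 111.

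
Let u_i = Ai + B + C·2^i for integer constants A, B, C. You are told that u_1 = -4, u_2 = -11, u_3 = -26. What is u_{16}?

-262125

At i = 1, 2, 3: A + B + 2C = -4; 2A + B + 4C = -11; 3A + B + 8C = -26.
Subtracting the first from the second: A + 2C = -7.
Subtracting the second from the third: A + 4C = -15.
Solving: C = -4, A = 1, then B = 3.
Therefore u_{16} = 16 + 3 + (-4)·65536 = -262125.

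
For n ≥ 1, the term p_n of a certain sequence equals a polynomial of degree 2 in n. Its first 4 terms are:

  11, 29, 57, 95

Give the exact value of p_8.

347

1st diffs: 18, 28, 38.
2nd diffs: 10, 10 (constant).
Newton forward-difference form: p_n = 11 + 18·C(n-1,1) + 10·C(n-1,2).
At n = 8: n-1 = 7, so p_8 = 11 + 126 + 210 = 347.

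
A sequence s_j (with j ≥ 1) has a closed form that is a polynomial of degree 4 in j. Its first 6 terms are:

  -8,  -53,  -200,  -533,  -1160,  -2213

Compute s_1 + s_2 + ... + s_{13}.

-123734

1st diffs: -45, -147, -333, -627, -1053.
2nd diffs: -102, -186, -294, -426.
3rd diffs: -84, -108, -132.
4th diffs: -24, -24 (constant).
Newton forward-difference form: s_j = -8 + (-45)·C(j-1,1) + (-102)·C(j-1,2) + (-84)·C(j-1,3) + (-24)·C(j-1,4).
Continuing: …, -3848, -6245, -9608, -14165, …, s_{13} = -37640.
Summing j = 1..13 (13 terms) gives -123734.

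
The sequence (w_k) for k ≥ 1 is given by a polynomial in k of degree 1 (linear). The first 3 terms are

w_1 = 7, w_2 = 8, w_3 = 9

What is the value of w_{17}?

1st diffs: 1, 1 (constant).
So w_k = k + 6.
Evaluating at k = 17 gives w_{17} = 23.

23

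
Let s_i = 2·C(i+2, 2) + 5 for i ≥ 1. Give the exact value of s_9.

C(11, 2) = 55, so s_9 = 115.

115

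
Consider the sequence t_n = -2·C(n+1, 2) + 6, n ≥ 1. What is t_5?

-24

C(6, 2) = 15, so t_5 = -24.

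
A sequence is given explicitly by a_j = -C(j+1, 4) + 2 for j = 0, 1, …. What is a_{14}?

-1363

C(15, 4) = 1365, so a_{14} = -1363.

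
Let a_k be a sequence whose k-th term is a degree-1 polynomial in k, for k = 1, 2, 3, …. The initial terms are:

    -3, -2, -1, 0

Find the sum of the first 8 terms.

4

1st diffs: 1, 1, 1 (constant).
So a_k = k - 4.
Continuing: 1, 2, 3, 4.
Summing k = 1..8 (8 terms) gives 4.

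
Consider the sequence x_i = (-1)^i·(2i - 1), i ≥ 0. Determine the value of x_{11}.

(-1)^11 = -1; 2i - 1 at i=11 is 21; so x_{11} = -21.

-21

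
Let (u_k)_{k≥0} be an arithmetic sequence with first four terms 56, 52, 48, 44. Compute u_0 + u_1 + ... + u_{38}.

Common difference d = -4.
u_k = 56 + (k - 0)·(-4).
u_{38} = -96; S = 39·(56 + (-96))/2 = -780.

-780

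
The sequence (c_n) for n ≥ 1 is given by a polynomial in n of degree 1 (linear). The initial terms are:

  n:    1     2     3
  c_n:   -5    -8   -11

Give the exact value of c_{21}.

-65

1st diffs: -3, -3 (constant).
So c_n = -3n - 2.
Evaluating at n = 21 gives c_{21} = -65.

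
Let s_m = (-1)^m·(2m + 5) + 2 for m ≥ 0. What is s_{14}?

35

(-1)^14 = 1; 2m + 5 at m=14 is 33; so s_{14} = 35.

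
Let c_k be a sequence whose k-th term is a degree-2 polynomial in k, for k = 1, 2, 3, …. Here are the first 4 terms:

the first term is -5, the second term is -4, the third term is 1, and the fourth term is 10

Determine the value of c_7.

61

1st diffs: 1, 5, 9.
2nd diffs: 4, 4 (constant).
So c_k = 2k^2 - 5k - 2.
Evaluating at k = 7 gives c_7 = 61.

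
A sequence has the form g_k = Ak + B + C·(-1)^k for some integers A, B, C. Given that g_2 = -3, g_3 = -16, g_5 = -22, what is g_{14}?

The three given values yield: 2A + B + C = -3; 3A + B - C = -16; 5A + B - C = -22.
Subtracting the first from the second: A - 2C = -13.
Subtracting the second from the third: 2A = -6.
Solving: C = 5, A = -3, then B = -2.
Hence g_{14} = -3·14 + (-2) + 5·1 = -39.

-39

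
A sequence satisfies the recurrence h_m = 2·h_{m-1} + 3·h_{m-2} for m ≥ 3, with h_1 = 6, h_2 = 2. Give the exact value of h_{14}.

Applying the relation repeatedly:
h_3 = 22; h_4 = 50; h_5 = 166; …; h_{11} = 118102; h_{12} = 354290; h_{13} = 1062886; h_{14} = 3188642.
(Characteristic roots are 3 and -1.)

3188642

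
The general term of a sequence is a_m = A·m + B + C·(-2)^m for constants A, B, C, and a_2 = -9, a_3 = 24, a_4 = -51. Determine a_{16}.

The three given values yield: 2A + B + 4C = -9; 3A + B - 8C = 24; 4A + B + 16C = -51.
Subtracting the first from the second: A - 12C = 33.
Subtracting the second from the third: A + 24C = -75.
Solving: C = -3, A = -3, then B = 9.
So a_m = -3·m + 9 + (-3)·(-2)^m; at m=16 this is -196647.

-196647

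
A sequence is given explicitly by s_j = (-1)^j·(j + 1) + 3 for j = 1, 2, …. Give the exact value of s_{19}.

(-1)^19 = -1; j + 1 at j=19 is 20; so s_{19} = -17.

-17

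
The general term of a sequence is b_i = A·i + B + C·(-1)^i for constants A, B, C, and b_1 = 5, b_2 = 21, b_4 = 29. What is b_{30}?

133

At i = 1, 2, 4: A + B - C = 5; 2A + B + C = 21; 4A + B + C = 29.
Subtracting the first from the second: A + 2C = 16.
Subtracting the second from the third: 2A = 8.
Solving: C = 6, A = 4, then B = 7.
Therefore b_{30} = 120 + 7 + 6·1 = 133.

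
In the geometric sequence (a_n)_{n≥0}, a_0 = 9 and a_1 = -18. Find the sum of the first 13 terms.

Common ratio r = -2.
a_n = 9·(-2)^(n-0).
S = 9·((-2)^13 - 1)/(-2 - 1) = 9·(-8192 - 1)/(-3) = 24579.

24579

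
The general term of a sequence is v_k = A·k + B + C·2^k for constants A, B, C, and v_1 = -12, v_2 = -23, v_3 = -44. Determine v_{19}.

-2621460

The three given values yield: A + B + 2C = -12; 2A + B + 4C = -23; 3A + B + 8C = -44.
Subtracting the first from the second: A + 2C = -11.
Subtracting the second from the third: A + 4C = -21.
Solving: C = -5, A = -1, then B = -1.
So v_k = -1·k + (-1) + (-5)·2^k; at k=19 this is -2621460.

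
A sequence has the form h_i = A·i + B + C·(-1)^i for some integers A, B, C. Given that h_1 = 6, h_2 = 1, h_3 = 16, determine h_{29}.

146

Write the equations: A + B - C = 6; 2A + B + C = 1; 3A + B - C = 16.
Subtracting the first from the second: A + 2C = -5.
Subtracting the second from the third: A - 2C = 15.
Solving: C = -5, A = 5, then B = -4.
So h_i = 5·i + (-4) + (-5)·(-1)^i; at i=29 this is 146.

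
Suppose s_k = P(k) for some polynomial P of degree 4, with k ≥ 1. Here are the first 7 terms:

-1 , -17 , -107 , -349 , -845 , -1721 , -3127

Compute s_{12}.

-25037

1st diffs: -16, -90, -242, -496, -876, -1406.
2nd diffs: -74, -152, -254, -380, -530.
3rd diffs: -78, -102, -126, -150.
4th diffs: -24, -24, -24 (constant).
Newton forward-difference form: s_k = -1 + (-16)·C(k-1,1) + (-74)·C(k-1,2) + (-78)·C(k-1,3) + (-24)·C(k-1,4).
At k = 12: k-1 = 11, so s_{12} = -1 - 176 - 4070 - 12870 - 7920 = -25037.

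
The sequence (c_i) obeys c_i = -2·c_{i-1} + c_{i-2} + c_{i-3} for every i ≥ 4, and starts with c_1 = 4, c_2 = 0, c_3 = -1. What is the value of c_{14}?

Step forward from the initial values:
c_4 = 6, c_5 = -13, c_6 = 31, …, c_{11} = -1768, c_{12} = 3973, c_{13} = -8927, c_{14} = 20059.

20059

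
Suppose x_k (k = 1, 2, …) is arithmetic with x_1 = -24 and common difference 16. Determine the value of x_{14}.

184

x_k = -24 + (k - 1)·16.
x_{14} = -24 + 13·16 = 184.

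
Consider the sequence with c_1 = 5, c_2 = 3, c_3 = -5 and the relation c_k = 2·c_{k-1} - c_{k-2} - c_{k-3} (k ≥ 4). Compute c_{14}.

-330

Applying the relation repeatedly:
c_4 = -18;  c_5 = -34;  c_6 = -45;  …;  c_{11} = 334;  c_{12} = 366;  c_{13} = 185;  c_{14} = -330.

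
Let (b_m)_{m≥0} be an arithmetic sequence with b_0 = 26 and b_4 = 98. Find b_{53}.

980

Common difference d = (98 - 26) / (4 - 0) = 18.
b_m = 26 + (m - 0)·18.
b_{53} = 26 + 53·18 = 980.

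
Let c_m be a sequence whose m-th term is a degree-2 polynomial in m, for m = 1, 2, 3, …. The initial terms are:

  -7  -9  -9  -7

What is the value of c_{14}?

1st diffs: -2, 0, 2.
2nd diffs: 2, 2 (constant).
Newton forward-difference form: c_m = -7 + (-2)·C(m-1,1) + 2·C(m-1,2).
At m = 14: m-1 = 13, so c_{14} = -7 - 26 + 156 = 123.

123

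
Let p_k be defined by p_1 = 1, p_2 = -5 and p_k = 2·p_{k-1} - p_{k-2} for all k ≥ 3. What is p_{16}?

-89

p_3 = -11, p_4 = -17, p_5 = -23, …, p_{13} = -71, p_{14} = -77, p_{15} = -83, p_{16} = -89.
(Characteristic roots are 1 and 1.)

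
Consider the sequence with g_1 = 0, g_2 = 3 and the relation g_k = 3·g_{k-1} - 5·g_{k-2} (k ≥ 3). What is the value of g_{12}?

2937

Applying the relation repeatedly:
g_3 = 9;  g_4 = 12;  g_5 = -9;  g_6 = -87;  g_7 = -216;  g_8 = -213;  g_9 = 441;  g_{10} = 2388;  g_{11} = 4959;  g_{12} = 2937.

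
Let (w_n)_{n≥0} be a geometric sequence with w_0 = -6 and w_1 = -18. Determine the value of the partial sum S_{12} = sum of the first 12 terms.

Common ratio r = 3.
w_n = (-6)·3^(n-0).
S = (-6)·(3^12 - 1)/(3 - 1) = (-6)·(531441 - 1)/(2) = -1594320.

-1594320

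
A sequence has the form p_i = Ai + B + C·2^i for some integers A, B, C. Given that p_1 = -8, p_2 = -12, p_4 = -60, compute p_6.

At i = 1, 2, 4: A + B + 2C = -8; 2A + B + 4C = -12; 4A + B + 16C = -60.
Subtracting the first from the second: A + 2C = -4.
Subtracting the second from the third: 2A + 12C = -48.
Solving: C = -5, A = 6, then B = -4.
Hence p_6 = 6·6 + (-4) + (-5)·64 = -288.

-288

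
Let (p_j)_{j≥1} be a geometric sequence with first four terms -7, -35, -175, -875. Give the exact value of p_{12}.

-341796875

Common ratio r = 5.
p_j = (-7)·5^(j-1).
p_{12} = (-7)·5^11 = -341796875.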